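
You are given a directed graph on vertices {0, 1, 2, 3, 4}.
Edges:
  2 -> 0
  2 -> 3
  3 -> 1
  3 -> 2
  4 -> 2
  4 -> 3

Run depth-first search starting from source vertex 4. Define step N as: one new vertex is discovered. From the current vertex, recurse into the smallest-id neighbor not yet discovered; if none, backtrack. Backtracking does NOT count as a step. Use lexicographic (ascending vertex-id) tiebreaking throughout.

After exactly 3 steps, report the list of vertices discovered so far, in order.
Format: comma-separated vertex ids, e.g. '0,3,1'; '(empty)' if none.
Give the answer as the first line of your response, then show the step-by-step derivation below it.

4,2,0

step 1: discover 4; path=4; order=4
step 2: discover 2; path=4>2; order=4,2
step 3: discover 0; path=4>2>0; order=4,2,0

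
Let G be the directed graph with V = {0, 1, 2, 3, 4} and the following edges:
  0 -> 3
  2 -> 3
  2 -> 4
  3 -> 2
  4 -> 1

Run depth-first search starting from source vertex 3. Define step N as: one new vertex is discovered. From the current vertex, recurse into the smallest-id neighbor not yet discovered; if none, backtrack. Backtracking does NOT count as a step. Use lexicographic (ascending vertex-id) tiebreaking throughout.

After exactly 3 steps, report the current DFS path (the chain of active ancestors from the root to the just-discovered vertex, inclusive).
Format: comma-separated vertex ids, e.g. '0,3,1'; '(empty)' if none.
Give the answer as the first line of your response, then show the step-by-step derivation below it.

3,2,4

step 1: discover 3; path=3; order=3
step 2: discover 2; path=3>2; order=3,2
step 3: discover 4; path=3>2>4; order=3,2,4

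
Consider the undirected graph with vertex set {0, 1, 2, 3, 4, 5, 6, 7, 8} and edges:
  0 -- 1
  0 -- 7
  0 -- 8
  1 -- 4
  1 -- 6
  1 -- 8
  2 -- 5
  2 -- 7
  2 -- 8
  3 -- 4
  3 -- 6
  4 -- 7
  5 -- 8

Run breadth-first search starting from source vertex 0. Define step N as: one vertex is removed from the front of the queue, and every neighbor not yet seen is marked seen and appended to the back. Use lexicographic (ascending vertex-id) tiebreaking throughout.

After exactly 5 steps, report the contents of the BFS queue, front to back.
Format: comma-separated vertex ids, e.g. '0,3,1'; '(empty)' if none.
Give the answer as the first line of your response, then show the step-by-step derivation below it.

6,2,5,3

step 1: dequeue 0; queue=[1,7,8]; order=0
step 2: dequeue 1; queue=[7,8,4,6]; order=0,1
step 3: dequeue 7; queue=[8,4,6,2]; order=0,1,7
step 4: dequeue 8; queue=[4,6,2,5]; order=0,1,7,8
step 5: dequeue 4; queue=[6,2,5,3]; order=0,1,7,8,4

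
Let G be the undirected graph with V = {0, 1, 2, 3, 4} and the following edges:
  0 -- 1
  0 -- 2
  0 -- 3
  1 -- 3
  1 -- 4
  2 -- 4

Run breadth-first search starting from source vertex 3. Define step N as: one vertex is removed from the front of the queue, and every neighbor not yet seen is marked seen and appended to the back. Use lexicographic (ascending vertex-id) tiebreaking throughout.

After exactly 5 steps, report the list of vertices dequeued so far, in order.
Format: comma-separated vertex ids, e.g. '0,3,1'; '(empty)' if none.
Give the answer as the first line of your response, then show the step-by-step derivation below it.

3,0,1,2,4

step 1: dequeue 3; queue=[0,1]; order=3
step 2: dequeue 0; queue=[1,2]; order=3,0
step 3: dequeue 1; queue=[2,4]; order=3,0,1
step 4: dequeue 2; queue=[4]; order=3,0,1,2
step 5: dequeue 4; queue=[(empty)]; order=3,0,1,2,4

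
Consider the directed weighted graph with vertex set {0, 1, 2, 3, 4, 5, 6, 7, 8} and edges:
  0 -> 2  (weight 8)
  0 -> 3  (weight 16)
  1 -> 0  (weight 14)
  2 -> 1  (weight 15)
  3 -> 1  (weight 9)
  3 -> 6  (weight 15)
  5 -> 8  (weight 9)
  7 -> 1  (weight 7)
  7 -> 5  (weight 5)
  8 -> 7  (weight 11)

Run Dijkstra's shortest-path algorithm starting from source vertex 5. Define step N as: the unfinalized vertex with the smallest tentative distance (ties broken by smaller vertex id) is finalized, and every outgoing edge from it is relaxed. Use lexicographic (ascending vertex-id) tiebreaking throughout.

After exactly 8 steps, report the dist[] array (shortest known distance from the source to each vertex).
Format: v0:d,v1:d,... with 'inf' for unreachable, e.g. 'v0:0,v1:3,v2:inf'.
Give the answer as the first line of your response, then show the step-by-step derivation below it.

v0:41,v1:27,v2:49,v3:57,v4:inf,v5:0,v6:72,v7:20,v8:9

step 1: dist = v0:inf,v1:inf,v2:inf,v3:inf,v4:inf,v5:0,v6:inf,v7:inf,v8:9
step 2: dist = v0:inf,v1:inf,v2:inf,v3:inf,v4:inf,v5:0,v6:inf,v7:20,v8:9
step 3: dist = v0:inf,v1:27,v2:inf,v3:inf,v4:inf,v5:0,v6:inf,v7:20,v8:9
step 4: dist = v0:41,v1:27,v2:inf,v3:inf,v4:inf,v5:0,v6:inf,v7:20,v8:9
step 5: dist = v0:41,v1:27,v2:49,v3:57,v4:inf,v5:0,v6:inf,v7:20,v8:9
step 6: dist = v0:41,v1:27,v2:49,v3:57,v4:inf,v5:0,v6:inf,v7:20,v8:9
step 7: dist = v0:41,v1:27,v2:49,v3:57,v4:inf,v5:0,v6:72,v7:20,v8:9
step 8: dist = v0:41,v1:27,v2:49,v3:57,v4:inf,v5:0,v6:72,v7:20,v8:9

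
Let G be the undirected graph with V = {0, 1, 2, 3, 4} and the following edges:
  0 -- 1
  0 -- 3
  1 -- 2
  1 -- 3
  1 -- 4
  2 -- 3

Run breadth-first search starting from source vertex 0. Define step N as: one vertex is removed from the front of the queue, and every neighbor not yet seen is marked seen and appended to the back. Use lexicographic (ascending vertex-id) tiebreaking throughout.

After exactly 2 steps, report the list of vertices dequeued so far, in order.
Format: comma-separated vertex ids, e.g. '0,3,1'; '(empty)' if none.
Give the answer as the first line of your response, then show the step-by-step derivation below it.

0,1

step 1: dequeue 0; queue=[1,3]; order=0
step 2: dequeue 1; queue=[3,2,4]; order=0,1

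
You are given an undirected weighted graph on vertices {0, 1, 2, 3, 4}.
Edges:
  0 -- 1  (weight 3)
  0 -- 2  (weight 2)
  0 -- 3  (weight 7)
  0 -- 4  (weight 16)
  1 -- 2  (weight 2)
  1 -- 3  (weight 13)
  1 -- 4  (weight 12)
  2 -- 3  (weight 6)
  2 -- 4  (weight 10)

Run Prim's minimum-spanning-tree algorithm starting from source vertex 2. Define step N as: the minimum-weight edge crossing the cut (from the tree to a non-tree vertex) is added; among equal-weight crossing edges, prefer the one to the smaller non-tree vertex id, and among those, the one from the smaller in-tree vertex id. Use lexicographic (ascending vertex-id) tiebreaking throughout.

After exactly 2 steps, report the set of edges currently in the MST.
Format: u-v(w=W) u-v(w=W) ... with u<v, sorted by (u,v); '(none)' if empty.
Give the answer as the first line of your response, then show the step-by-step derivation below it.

0-2(w=2) 1-2(w=2)

step 1: add edge 0-2 (w=2); MST = {0-2(w=2)}
step 2: add edge 1-2 (w=2); MST = {0-2(w=2) 1-2(w=2)}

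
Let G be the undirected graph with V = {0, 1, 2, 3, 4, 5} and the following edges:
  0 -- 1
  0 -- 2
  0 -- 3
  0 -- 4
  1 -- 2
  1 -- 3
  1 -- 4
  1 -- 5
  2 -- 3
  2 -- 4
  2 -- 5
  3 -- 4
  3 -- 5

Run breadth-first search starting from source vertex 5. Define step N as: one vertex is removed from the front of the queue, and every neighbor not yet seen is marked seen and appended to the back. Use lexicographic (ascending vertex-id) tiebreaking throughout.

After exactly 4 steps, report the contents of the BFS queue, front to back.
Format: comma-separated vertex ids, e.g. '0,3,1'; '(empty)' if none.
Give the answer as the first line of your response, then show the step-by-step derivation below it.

0,4

step 1: dequeue 5; queue=[1,2,3]; order=5
step 2: dequeue 1; queue=[2,3,0,4]; order=5,1
step 3: dequeue 2; queue=[3,0,4]; order=5,1,2
step 4: dequeue 3; queue=[0,4]; order=5,1,2,3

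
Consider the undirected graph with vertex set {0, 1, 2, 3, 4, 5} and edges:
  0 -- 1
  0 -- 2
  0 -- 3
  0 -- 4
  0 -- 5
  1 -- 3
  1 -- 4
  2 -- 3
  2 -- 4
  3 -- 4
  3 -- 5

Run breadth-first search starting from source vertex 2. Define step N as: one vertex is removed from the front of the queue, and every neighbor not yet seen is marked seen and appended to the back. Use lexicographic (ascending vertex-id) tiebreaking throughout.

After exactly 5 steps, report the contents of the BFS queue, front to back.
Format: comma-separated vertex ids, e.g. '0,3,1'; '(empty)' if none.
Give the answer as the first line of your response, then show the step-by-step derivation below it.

5

step 1: dequeue 2; queue=[0,3,4]; order=2
step 2: dequeue 0; queue=[3,4,1,5]; order=2,0
step 3: dequeue 3; queue=[4,1,5]; order=2,0,3
step 4: dequeue 4; queue=[1,5]; order=2,0,3,4
step 5: dequeue 1; queue=[5]; order=2,0,3,4,1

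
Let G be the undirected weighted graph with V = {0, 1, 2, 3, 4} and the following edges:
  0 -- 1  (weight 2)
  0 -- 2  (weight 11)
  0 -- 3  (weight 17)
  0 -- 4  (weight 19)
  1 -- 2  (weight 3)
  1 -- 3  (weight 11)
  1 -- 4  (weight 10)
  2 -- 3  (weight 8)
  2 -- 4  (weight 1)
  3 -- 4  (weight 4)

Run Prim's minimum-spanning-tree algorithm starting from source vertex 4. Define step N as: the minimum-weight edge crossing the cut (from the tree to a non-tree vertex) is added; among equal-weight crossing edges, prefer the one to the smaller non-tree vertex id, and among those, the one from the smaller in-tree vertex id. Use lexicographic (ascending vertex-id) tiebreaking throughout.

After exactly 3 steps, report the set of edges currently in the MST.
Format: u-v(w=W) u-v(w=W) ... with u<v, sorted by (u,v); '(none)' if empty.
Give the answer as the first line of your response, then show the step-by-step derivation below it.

0-1(w=2) 1-2(w=3) 2-4(w=1)

step 1: add edge 2-4 (w=1); MST = {2-4(w=1)}
step 2: add edge 1-2 (w=3); MST = {1-2(w=3) 2-4(w=1)}
step 3: add edge 0-1 (w=2); MST = {0-1(w=2) 1-2(w=3) 2-4(w=1)}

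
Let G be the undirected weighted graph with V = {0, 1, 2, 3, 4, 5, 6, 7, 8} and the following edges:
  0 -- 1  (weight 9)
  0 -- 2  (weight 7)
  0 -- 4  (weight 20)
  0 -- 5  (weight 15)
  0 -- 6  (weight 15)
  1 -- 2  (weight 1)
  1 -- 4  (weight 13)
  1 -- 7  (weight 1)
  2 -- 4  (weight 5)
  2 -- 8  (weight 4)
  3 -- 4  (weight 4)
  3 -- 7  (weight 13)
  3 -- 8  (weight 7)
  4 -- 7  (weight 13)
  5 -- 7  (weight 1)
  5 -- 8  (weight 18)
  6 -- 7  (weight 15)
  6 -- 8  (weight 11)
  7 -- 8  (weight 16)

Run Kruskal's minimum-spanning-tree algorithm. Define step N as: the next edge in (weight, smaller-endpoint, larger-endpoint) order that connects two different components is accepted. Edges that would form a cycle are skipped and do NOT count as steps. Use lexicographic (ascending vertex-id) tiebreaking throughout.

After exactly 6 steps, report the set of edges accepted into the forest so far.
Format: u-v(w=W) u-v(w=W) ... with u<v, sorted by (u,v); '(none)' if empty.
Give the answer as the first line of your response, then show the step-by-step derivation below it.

1-2(w=1) 1-7(w=1) 2-4(w=5) 2-8(w=4) 3-4(w=4) 5-7(w=1)

step 1: add edge 1-2 (w=1); MST = {1-2(w=1)}
step 2: add edge 1-7 (w=1); MST = {1-2(w=1) 1-7(w=1)}
step 3: add edge 5-7 (w=1); MST = {1-2(w=1) 1-7(w=1) 5-7(w=1)}
step 4: add edge 2-8 (w=4); MST = {1-2(w=1) 1-7(w=1) 2-8(w=4) 5-7(w=1)}
step 5: add edge 3-4 (w=4); MST = {1-2(w=1) 1-7(w=1) 2-8(w=4) 3-4(w=4) 5-7(w=1)}
step 6: add edge 2-4 (w=5); MST = {1-2(w=1) 1-7(w=1) 2-4(w=5) 2-8(w=4) 3-4(w=4) 5-7(w=1)}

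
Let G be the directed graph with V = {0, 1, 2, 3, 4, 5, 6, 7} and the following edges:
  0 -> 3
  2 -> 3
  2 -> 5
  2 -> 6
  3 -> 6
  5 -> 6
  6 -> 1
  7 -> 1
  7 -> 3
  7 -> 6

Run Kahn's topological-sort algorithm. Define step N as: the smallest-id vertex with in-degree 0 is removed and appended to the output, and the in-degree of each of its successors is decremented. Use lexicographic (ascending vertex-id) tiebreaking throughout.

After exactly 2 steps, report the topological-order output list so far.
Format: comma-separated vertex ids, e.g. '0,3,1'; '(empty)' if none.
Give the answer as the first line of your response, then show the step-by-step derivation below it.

0,2

step 1: output 0; order=[0]; indeg=(0,2,0,2,0,1,4,0)
step 2: output 2; order=[0,2]; indeg=(0,2,0,1,0,0,3,0)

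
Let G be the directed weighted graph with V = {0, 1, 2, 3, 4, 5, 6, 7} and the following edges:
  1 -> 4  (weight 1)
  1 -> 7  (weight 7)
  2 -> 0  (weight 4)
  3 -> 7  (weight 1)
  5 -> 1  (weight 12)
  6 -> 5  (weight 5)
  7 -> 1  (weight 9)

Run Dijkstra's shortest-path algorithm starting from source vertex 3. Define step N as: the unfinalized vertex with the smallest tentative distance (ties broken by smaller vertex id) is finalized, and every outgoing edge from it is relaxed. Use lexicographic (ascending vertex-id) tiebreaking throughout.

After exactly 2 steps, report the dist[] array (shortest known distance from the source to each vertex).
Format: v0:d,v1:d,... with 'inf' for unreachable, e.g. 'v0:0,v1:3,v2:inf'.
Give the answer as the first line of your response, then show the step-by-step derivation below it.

v0:inf,v1:10,v2:inf,v3:0,v4:inf,v5:inf,v6:inf,v7:1

step 1: dist = v0:inf,v1:inf,v2:inf,v3:0,v4:inf,v5:inf,v6:inf,v7:1
step 2: dist = v0:inf,v1:10,v2:inf,v3:0,v4:inf,v5:inf,v6:inf,v7:1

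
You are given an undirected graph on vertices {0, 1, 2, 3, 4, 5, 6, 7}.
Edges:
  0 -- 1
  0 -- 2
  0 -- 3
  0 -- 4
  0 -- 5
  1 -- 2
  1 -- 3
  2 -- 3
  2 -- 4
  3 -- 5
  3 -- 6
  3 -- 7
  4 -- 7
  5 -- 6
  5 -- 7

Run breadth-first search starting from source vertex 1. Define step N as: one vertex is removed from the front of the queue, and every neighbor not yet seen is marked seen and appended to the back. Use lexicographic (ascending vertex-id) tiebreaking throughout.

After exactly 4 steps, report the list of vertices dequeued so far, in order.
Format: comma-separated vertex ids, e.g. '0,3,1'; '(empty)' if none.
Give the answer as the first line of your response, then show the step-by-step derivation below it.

1,0,2,3

step 1: dequeue 1; queue=[0,2,3]; order=1
step 2: dequeue 0; queue=[2,3,4,5]; order=1,0
step 3: dequeue 2; queue=[3,4,5]; order=1,0,2
step 4: dequeue 3; queue=[4,5,6,7]; order=1,0,2,3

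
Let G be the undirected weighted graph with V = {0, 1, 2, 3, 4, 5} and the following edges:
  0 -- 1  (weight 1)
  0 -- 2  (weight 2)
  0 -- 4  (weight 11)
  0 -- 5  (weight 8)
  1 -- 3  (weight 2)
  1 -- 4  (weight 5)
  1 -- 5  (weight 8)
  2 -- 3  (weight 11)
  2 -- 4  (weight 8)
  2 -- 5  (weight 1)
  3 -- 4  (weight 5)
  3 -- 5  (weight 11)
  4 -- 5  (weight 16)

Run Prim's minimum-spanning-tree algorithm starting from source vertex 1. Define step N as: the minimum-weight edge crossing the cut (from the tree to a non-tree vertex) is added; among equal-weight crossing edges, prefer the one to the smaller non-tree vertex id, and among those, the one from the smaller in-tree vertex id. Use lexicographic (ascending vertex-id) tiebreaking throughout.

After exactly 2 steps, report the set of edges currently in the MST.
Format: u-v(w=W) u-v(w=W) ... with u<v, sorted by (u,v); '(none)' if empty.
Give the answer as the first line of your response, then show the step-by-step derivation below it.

0-1(w=1) 0-2(w=2)

step 1: add edge 0-1 (w=1); MST = {0-1(w=1)}
step 2: add edge 0-2 (w=2); MST = {0-1(w=1) 0-2(w=2)}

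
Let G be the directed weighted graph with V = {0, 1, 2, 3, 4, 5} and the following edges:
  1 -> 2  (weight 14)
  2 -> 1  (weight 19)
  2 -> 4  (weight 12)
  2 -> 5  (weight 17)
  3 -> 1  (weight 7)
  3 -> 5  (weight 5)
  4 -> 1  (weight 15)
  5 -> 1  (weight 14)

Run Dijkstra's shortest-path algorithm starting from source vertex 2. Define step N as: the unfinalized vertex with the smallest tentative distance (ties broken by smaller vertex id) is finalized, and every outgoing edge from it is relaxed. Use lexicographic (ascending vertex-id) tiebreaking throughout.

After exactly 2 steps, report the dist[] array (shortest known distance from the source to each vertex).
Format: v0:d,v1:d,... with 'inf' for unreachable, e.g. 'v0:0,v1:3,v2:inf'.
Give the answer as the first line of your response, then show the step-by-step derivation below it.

v0:inf,v1:19,v2:0,v3:inf,v4:12,v5:17

step 1: dist = v0:inf,v1:19,v2:0,v3:inf,v4:12,v5:17
step 2: dist = v0:inf,v1:19,v2:0,v3:inf,v4:12,v5:17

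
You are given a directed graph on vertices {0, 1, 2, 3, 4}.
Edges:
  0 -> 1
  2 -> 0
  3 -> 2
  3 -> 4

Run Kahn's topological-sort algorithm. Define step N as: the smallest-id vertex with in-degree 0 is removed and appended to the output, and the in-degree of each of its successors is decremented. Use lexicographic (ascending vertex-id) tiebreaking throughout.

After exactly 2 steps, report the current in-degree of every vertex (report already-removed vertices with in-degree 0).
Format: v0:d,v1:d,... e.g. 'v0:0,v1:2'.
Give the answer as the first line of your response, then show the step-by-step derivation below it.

v0:0,v1:1,v2:0,v3:0,v4:0

step 1: output 3; order=[3]; indeg=(1,1,0,0,0)
step 2: output 2; order=[3,2]; indeg=(0,1,0,0,0)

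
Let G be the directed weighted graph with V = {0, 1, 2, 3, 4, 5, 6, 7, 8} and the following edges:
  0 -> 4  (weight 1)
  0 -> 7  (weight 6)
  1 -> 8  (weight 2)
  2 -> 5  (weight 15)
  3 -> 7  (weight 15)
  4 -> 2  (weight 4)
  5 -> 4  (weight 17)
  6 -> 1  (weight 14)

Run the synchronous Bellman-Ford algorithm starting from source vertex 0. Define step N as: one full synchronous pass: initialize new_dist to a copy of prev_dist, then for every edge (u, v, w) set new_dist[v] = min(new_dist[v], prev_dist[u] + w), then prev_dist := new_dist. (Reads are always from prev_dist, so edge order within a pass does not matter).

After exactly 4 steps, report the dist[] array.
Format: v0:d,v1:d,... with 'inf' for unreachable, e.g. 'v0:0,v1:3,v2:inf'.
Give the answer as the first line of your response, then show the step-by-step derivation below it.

v0:0,v1:inf,v2:5,v3:inf,v4:1,v5:20,v6:inf,v7:6,v8:inf

step 1: dist = v0:0,v1:inf,v2:inf,v3:inf,v4:1,v5:inf,v6:inf,v7:6,v8:inf
step 2: dist = v0:0,v1:inf,v2:5,v3:inf,v4:1,v5:inf,v6:inf,v7:6,v8:inf
step 3: dist = v0:0,v1:inf,v2:5,v3:inf,v4:1,v5:20,v6:inf,v7:6,v8:inf
step 4: dist = v0:0,v1:inf,v2:5,v3:inf,v4:1,v5:20,v6:inf,v7:6,v8:inf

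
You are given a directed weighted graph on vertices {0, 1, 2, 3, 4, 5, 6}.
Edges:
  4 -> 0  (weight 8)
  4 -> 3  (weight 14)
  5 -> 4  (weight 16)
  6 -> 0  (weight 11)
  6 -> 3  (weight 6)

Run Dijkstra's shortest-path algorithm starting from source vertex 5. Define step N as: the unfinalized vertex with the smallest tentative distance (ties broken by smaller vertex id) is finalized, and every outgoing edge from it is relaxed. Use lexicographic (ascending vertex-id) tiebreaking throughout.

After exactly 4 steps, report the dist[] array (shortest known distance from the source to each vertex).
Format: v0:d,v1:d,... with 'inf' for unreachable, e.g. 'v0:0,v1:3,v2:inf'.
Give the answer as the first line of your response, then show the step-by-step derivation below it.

v0:24,v1:inf,v2:inf,v3:30,v4:16,v5:0,v6:inf

step 1: dist = v0:inf,v1:inf,v2:inf,v3:inf,v4:16,v5:0,v6:inf
step 2: dist = v0:24,v1:inf,v2:inf,v3:30,v4:16,v5:0,v6:inf
step 3: dist = v0:24,v1:inf,v2:inf,v3:30,v4:16,v5:0,v6:inf
step 4: dist = v0:24,v1:inf,v2:inf,v3:30,v4:16,v5:0,v6:inf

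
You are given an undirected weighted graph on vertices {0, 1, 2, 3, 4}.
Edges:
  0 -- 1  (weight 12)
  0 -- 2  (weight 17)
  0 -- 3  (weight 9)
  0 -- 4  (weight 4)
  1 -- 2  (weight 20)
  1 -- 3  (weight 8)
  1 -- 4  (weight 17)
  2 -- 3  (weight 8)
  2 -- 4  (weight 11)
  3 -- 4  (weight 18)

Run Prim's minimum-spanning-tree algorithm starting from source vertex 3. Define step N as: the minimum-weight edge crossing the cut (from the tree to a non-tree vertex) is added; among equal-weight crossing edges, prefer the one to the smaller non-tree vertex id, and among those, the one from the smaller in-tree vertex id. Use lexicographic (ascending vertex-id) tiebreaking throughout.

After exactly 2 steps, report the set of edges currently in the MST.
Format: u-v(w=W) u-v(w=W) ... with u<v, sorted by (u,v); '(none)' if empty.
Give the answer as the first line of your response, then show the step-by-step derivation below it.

1-3(w=8) 2-3(w=8)

step 1: add edge 1-3 (w=8); MST = {1-3(w=8)}
step 2: add edge 2-3 (w=8); MST = {1-3(w=8) 2-3(w=8)}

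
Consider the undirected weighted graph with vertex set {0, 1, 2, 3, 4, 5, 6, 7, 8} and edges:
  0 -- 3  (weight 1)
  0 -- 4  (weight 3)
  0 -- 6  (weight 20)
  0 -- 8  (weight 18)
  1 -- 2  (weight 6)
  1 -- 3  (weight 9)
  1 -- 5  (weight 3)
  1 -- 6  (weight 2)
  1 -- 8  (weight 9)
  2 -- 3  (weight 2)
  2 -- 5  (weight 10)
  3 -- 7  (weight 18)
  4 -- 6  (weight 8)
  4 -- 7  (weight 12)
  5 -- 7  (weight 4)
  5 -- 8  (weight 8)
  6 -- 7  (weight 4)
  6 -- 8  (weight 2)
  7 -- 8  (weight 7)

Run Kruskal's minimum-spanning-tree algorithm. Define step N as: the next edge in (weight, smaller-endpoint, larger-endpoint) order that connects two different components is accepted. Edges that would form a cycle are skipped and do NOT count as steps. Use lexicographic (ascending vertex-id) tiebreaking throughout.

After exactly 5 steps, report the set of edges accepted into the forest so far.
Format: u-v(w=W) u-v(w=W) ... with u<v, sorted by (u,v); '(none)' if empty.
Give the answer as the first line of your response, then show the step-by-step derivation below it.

0-3(w=1) 0-4(w=3) 1-6(w=2) 2-3(w=2) 6-8(w=2)

step 1: add edge 0-3 (w=1); MST = {0-3(w=1)}
step 2: add edge 1-6 (w=2); MST = {0-3(w=1) 1-6(w=2)}
step 3: add edge 2-3 (w=2); MST = {0-3(w=1) 1-6(w=2) 2-3(w=2)}
step 4: add edge 6-8 (w=2); MST = {0-3(w=1) 1-6(w=2) 2-3(w=2) 6-8(w=2)}
step 5: add edge 0-4 (w=3); MST = {0-3(w=1) 0-4(w=3) 1-6(w=2) 2-3(w=2) 6-8(w=2)}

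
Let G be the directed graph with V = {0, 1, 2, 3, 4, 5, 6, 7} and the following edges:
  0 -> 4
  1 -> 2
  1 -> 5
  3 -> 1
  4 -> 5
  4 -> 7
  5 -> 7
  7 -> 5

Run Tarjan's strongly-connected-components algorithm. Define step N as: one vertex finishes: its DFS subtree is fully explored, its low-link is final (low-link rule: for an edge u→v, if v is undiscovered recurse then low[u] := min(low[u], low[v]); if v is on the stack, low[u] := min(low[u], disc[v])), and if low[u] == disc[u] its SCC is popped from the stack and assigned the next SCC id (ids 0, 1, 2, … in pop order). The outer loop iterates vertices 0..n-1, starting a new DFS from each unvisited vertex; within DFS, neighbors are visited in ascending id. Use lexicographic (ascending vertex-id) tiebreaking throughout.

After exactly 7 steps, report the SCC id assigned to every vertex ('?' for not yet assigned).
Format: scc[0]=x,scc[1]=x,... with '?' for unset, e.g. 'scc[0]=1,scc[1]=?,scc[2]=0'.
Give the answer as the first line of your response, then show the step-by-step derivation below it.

scc[0]=2,scc[1]=4,scc[2]=3,scc[3]=5,scc[4]=1,scc[5]=0,scc[6]=?,scc[7]=0

step 1: low=(low[0]=0,low[1]=?,low[2]=?,low[3]=?,low[4]=1,low[5]=2,low[6]=?,low[7]=2); scc=(scc[0]=?,scc[1]=?,scc[2]=?,scc[3]=?,scc[4]=?,scc[5]=?,scc[6]=?,scc[7]=?)
step 2: low=(low[0]=0,low[1]=?,low[2]=?,low[3]=?,low[4]=1,low[5]=2,low[6]=?,low[7]=2); scc=(scc[0]=?,scc[1]=?,scc[2]=?,scc[3]=?,scc[4]=?,scc[5]=0,scc[6]=?,scc[7]=0)
step 3: low=(low[0]=0,low[1]=?,low[2]=?,low[3]=?,low[4]=1,low[5]=2,low[6]=?,low[7]=2); scc=(scc[0]=?,scc[1]=?,scc[2]=?,scc[3]=?,scc[4]=1,scc[5]=0,scc[6]=?,scc[7]=0)
step 4: low=(low[0]=0,low[1]=?,low[2]=?,low[3]=?,low[4]=1,low[5]=2,low[6]=?,low[7]=2); scc=(scc[0]=2,scc[1]=?,scc[2]=?,scc[3]=?,scc[4]=1,scc[5]=0,scc[6]=?,scc[7]=0)
step 5: low=(low[0]=0,low[1]=4,low[2]=5,low[3]=?,low[4]=1,low[5]=2,low[6]=?,low[7]=2); scc=(scc[0]=2,scc[1]=?,scc[2]=3,scc[3]=?,scc[4]=1,scc[5]=0,scc[6]=?,scc[7]=0)
step 6: low=(low[0]=0,low[1]=4,low[2]=5,low[3]=?,low[4]=1,low[5]=2,low[6]=?,low[7]=2); scc=(scc[0]=2,scc[1]=4,scc[2]=3,scc[3]=?,scc[4]=1,scc[5]=0,scc[6]=?,scc[7]=0)
step 7: low=(low[0]=0,low[1]=4,low[2]=5,low[3]=6,low[4]=1,low[5]=2,low[6]=?,low[7]=2); scc=(scc[0]=2,scc[1]=4,scc[2]=3,scc[3]=5,scc[4]=1,scc[5]=0,scc[6]=?,scc[7]=0)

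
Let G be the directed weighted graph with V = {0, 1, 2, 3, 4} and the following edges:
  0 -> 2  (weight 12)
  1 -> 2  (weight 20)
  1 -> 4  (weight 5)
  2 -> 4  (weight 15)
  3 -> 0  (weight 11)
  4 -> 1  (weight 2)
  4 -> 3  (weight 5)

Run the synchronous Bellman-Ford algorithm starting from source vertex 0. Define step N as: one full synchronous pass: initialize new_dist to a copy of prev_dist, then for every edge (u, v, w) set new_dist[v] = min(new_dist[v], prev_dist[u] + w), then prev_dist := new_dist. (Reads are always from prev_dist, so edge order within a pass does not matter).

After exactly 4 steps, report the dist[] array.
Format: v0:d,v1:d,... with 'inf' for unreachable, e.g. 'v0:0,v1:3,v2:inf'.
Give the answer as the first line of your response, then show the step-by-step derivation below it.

v0:0,v1:29,v2:12,v3:32,v4:27

step 1: dist = v0:0,v1:inf,v2:12,v3:inf,v4:inf
step 2: dist = v0:0,v1:inf,v2:12,v3:inf,v4:27
step 3: dist = v0:0,v1:29,v2:12,v3:32,v4:27
step 4: dist = v0:0,v1:29,v2:12,v3:32,v4:27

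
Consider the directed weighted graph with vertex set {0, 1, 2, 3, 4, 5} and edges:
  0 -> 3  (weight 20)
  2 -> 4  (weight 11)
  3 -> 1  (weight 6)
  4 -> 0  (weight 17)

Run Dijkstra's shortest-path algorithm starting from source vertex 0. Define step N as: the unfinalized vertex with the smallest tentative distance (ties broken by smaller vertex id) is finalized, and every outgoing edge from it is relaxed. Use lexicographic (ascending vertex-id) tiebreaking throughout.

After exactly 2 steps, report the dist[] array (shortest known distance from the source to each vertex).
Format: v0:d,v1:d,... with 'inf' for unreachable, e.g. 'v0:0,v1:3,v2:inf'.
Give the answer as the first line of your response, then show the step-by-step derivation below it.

v0:0,v1:26,v2:inf,v3:20,v4:inf,v5:inf

step 1: dist = v0:0,v1:inf,v2:inf,v3:20,v4:inf,v5:inf
step 2: dist = v0:0,v1:26,v2:inf,v3:20,v4:inf,v5:inf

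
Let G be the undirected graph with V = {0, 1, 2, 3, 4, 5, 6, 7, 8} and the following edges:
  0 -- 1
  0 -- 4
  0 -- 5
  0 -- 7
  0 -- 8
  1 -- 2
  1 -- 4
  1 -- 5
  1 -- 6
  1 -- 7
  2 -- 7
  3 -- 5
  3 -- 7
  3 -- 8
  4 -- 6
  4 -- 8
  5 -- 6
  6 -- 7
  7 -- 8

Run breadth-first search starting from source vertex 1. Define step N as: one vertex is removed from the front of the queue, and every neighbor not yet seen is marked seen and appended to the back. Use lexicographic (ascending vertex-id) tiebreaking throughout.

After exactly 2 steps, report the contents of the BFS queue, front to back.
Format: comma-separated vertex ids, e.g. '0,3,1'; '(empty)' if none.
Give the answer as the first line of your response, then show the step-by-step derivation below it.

2,4,5,6,7,8

step 1: dequeue 1; queue=[0,2,4,5,6,7]; order=1
step 2: dequeue 0; queue=[2,4,5,6,7,8]; order=1,0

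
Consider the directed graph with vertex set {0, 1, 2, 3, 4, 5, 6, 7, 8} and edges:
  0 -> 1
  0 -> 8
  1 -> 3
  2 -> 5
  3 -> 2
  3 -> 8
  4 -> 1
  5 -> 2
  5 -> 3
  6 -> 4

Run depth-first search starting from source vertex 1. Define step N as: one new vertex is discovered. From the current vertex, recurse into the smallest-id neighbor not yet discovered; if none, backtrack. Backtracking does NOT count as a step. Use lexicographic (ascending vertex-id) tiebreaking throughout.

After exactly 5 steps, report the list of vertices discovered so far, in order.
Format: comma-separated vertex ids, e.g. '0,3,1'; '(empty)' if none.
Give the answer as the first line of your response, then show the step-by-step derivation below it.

1,3,2,5,8

step 1: discover 1; path=1; order=1
step 2: discover 3; path=1>3; order=1,3
step 3: discover 2; path=1>3>2; order=1,3,2
step 4: discover 5; path=1>3>2>5; order=1,3,2,5
step 5: discover 8; path=1>3>8; order=1,3,2,5,8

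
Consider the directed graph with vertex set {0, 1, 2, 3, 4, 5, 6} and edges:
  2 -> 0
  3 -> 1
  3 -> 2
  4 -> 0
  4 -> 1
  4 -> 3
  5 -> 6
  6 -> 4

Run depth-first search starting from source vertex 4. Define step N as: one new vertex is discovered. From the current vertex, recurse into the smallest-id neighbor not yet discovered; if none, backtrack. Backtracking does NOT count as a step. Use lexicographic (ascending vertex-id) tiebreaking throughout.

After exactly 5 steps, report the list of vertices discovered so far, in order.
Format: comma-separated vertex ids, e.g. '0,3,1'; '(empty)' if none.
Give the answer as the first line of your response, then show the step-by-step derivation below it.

4,0,1,3,2

step 1: discover 4; path=4; order=4
step 2: discover 0; path=4>0; order=4,0
step 3: discover 1; path=4>1; order=4,0,1
step 4: discover 3; path=4>3; order=4,0,1,3
step 5: discover 2; path=4>3>2; order=4,0,1,3,2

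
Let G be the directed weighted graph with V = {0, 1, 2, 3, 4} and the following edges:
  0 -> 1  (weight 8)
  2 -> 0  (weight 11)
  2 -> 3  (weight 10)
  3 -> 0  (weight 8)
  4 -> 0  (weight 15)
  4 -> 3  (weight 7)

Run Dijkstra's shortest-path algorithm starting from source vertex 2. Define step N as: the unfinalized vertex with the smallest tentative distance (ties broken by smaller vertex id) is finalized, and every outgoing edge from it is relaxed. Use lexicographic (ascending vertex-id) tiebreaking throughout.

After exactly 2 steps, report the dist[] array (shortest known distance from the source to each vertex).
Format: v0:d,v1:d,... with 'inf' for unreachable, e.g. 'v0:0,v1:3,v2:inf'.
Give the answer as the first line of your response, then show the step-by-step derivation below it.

v0:11,v1:inf,v2:0,v3:10,v4:inf

step 1: dist = v0:11,v1:inf,v2:0,v3:10,v4:inf
step 2: dist = v0:11,v1:inf,v2:0,v3:10,v4:inf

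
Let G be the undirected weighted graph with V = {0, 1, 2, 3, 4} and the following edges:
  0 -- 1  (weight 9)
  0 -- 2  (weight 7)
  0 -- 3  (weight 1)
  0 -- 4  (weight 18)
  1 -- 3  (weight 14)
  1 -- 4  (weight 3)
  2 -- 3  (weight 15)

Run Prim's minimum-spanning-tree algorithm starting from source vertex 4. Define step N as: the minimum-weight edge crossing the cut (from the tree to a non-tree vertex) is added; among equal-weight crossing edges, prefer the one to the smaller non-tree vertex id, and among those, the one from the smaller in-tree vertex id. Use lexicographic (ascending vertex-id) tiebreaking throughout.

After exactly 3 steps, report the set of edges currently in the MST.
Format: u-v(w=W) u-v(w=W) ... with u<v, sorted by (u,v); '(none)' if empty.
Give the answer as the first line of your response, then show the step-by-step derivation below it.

0-1(w=9) 0-3(w=1) 1-4(w=3)

step 1: add edge 1-4 (w=3); MST = {1-4(w=3)}
step 2: add edge 0-1 (w=9); MST = {0-1(w=9) 1-4(w=3)}
step 3: add edge 0-3 (w=1); MST = {0-1(w=9) 0-3(w=1) 1-4(w=3)}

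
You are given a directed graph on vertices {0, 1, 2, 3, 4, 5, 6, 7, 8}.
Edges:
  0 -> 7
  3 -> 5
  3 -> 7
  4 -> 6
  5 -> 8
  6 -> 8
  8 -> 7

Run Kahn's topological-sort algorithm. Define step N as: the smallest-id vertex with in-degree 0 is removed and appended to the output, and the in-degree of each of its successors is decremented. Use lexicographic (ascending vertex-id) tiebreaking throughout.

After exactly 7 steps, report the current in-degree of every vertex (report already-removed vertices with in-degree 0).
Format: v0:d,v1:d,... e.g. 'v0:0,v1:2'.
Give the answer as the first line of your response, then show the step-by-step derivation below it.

v0:0,v1:0,v2:0,v3:0,v4:0,v5:0,v6:0,v7:1,v8:0

step 1: output 0; order=[0]; indeg=(0,0,0,0,0,1,1,2,2)
step 2: output 1; order=[0,1]; indeg=(0,0,0,0,0,1,1,2,2)
step 3: output 2; order=[0,1,2]; indeg=(0,0,0,0,0,1,1,2,2)
step 4: output 3; order=[0,1,2,3]; indeg=(0,0,0,0,0,0,1,1,2)
step 5: output 4; order=[0,1,2,3,4]; indeg=(0,0,0,0,0,0,0,1,2)
step 6: output 5; order=[0,1,2,3,4,5]; indeg=(0,0,0,0,0,0,0,1,1)
step 7: output 6; order=[0,1,2,3,4,5,6]; indeg=(0,0,0,0,0,0,0,1,0)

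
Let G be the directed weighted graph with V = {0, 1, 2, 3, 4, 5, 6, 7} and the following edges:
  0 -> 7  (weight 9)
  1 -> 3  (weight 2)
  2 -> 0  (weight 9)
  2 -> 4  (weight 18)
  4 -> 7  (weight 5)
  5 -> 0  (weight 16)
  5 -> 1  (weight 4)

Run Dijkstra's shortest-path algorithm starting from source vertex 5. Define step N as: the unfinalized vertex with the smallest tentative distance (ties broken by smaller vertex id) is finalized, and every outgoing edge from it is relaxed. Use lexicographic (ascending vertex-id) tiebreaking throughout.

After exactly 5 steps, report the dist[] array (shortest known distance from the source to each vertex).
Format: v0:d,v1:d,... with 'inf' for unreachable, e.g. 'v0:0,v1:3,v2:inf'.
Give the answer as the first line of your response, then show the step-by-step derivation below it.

v0:16,v1:4,v2:inf,v3:6,v4:inf,v5:0,v6:inf,v7:25

step 1: dist = v0:16,v1:4,v2:inf,v3:inf,v4:inf,v5:0,v6:inf,v7:inf
step 2: dist = v0:16,v1:4,v2:inf,v3:6,v4:inf,v5:0,v6:inf,v7:inf
step 3: dist = v0:16,v1:4,v2:inf,v3:6,v4:inf,v5:0,v6:inf,v7:inf
step 4: dist = v0:16,v1:4,v2:inf,v3:6,v4:inf,v5:0,v6:inf,v7:25
step 5: dist = v0:16,v1:4,v2:inf,v3:6,v4:inf,v5:0,v6:inf,v7:25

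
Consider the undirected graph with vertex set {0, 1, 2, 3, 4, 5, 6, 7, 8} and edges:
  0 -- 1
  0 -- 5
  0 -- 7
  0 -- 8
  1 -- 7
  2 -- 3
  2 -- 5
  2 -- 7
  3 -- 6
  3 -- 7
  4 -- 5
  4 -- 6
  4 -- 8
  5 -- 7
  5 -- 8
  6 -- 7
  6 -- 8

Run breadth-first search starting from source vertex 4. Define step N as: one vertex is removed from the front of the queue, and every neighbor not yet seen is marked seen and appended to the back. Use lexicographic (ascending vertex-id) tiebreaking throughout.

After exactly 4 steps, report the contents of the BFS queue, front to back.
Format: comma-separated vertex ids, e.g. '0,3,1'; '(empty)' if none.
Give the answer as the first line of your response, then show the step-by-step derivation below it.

0,2,7,3

step 1: dequeue 4; queue=[5,6,8]; order=4
step 2: dequeue 5; queue=[6,8,0,2,7]; order=4,5
step 3: dequeue 6; queue=[8,0,2,7,3]; order=4,5,6
step 4: dequeue 8; queue=[0,2,7,3]; order=4,5,6,8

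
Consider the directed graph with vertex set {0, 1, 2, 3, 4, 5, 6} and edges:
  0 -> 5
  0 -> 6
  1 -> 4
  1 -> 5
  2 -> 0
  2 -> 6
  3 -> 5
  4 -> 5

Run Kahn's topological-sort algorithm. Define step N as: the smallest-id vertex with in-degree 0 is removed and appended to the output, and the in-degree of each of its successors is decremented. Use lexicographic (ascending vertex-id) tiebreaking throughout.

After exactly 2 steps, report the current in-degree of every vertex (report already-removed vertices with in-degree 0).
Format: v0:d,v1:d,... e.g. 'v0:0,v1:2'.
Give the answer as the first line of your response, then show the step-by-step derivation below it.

v0:0,v1:0,v2:0,v3:0,v4:0,v5:3,v6:1

step 1: output 1; order=[1]; indeg=(1,0,0,0,0,3,2)
step 2: output 2; order=[1,2]; indeg=(0,0,0,0,0,3,1)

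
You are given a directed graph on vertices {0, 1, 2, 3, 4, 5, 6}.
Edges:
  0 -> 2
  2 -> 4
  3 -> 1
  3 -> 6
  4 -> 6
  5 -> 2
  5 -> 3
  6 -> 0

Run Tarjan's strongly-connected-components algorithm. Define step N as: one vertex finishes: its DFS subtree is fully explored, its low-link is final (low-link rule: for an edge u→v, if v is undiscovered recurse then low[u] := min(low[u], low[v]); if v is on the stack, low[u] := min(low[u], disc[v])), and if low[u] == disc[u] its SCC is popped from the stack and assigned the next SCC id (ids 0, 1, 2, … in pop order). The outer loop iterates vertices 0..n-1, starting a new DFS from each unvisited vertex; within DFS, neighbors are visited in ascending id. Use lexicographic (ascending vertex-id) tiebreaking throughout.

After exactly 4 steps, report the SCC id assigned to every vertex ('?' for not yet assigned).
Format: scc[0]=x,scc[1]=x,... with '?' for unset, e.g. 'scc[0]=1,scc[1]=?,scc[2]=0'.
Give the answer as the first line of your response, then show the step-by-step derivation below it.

scc[0]=0,scc[1]=?,scc[2]=0,scc[3]=?,scc[4]=0,scc[5]=?,scc[6]=0

step 1: low=(low[0]=0,low[1]=?,low[2]=1,low[3]=?,low[4]=2,low[5]=?,low[6]=0); scc=(scc[0]=?,scc[1]=?,scc[2]=?,scc[3]=?,scc[4]=?,scc[5]=?,scc[6]=?)
step 2: low=(low[0]=0,low[1]=?,low[2]=1,low[3]=?,low[4]=0,low[5]=?,low[6]=0); scc=(scc[0]=?,scc[1]=?,scc[2]=?,scc[3]=?,scc[4]=?,scc[5]=?,scc[6]=?)
step 3: low=(low[0]=0,low[1]=?,low[2]=0,low[3]=?,low[4]=0,low[5]=?,low[6]=0); scc=(scc[0]=?,scc[1]=?,scc[2]=?,scc[3]=?,scc[4]=?,scc[5]=?,scc[6]=?)
step 4: low=(low[0]=0,low[1]=?,low[2]=0,low[3]=?,low[4]=0,low[5]=?,low[6]=0); scc=(scc[0]=0,scc[1]=?,scc[2]=0,scc[3]=?,scc[4]=0,scc[5]=?,scc[6]=0)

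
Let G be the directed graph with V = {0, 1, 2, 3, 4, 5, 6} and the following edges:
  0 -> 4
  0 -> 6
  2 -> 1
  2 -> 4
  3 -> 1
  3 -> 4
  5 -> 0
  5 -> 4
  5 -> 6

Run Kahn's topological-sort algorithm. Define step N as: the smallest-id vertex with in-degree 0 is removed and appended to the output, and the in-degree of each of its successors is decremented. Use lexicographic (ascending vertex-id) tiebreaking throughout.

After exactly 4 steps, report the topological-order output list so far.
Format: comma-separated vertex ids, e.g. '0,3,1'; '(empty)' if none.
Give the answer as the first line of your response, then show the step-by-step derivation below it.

2,3,1,5

step 1: output 2; order=[2]; indeg=(1,1,0,0,3,0,2)
step 2: output 3; order=[2,3]; indeg=(1,0,0,0,2,0,2)
step 3: output 1; order=[2,3,1]; indeg=(1,0,0,0,2,0,2)
step 4: output 5; order=[2,3,1,5]; indeg=(0,0,0,0,1,0,1)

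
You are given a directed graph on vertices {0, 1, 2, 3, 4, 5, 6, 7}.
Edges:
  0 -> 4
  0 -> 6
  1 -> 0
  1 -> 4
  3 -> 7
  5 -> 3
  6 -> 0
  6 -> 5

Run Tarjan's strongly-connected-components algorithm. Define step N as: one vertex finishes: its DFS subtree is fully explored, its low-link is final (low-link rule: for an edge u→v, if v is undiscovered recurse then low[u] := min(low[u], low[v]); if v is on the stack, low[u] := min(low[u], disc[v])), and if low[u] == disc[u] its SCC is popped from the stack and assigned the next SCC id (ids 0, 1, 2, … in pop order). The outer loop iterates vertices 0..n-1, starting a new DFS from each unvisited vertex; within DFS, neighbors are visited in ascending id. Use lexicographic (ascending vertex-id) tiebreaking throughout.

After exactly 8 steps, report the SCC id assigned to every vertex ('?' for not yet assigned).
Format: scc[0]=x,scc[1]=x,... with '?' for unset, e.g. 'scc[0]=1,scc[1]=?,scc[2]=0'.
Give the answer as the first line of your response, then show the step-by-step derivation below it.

scc[0]=4,scc[1]=5,scc[2]=6,scc[3]=2,scc[4]=0,scc[5]=3,scc[6]=4,scc[7]=1

step 1: low=(low[0]=0,low[1]=?,low[2]=?,low[3]=?,low[4]=1,low[5]=?,low[6]=?,low[7]=?); scc=(scc[0]=?,scc[1]=?,scc[2]=?,scc[3]=?,scc[4]=0,scc[5]=?,scc[6]=?,scc[7]=?)
step 2: low=(low[0]=0,low[1]=?,low[2]=?,low[3]=4,low[4]=1,low[5]=3,low[6]=0,low[7]=5); scc=(scc[0]=?,scc[1]=?,scc[2]=?,scc[3]=?,scc[4]=0,scc[5]=?,scc[6]=?,scc[7]=1)
step 3: low=(low[0]=0,low[1]=?,low[2]=?,low[3]=4,low[4]=1,low[5]=3,low[6]=0,low[7]=5); scc=(scc[0]=?,scc[1]=?,scc[2]=?,scc[3]=2,scc[4]=0,scc[5]=?,scc[6]=?,scc[7]=1)
step 4: low=(low[0]=0,low[1]=?,low[2]=?,low[3]=4,low[4]=1,low[5]=3,low[6]=0,low[7]=5); scc=(scc[0]=?,scc[1]=?,scc[2]=?,scc[3]=2,scc[4]=0,scc[5]=3,scc[6]=?,scc[7]=1)
step 5: low=(low[0]=0,low[1]=?,low[2]=?,low[3]=4,low[4]=1,low[5]=3,low[6]=0,low[7]=5); scc=(scc[0]=?,scc[1]=?,scc[2]=?,scc[3]=2,scc[4]=0,scc[5]=3,scc[6]=?,scc[7]=1)
step 6: low=(low[0]=0,low[1]=?,low[2]=?,low[3]=4,low[4]=1,low[5]=3,low[6]=0,low[7]=5); scc=(scc[0]=4,scc[1]=?,scc[2]=?,scc[3]=2,scc[4]=0,scc[5]=3,scc[6]=4,scc[7]=1)
step 7: low=(low[0]=0,low[1]=6,low[2]=?,low[3]=4,low[4]=1,low[5]=3,low[6]=0,low[7]=5); scc=(scc[0]=4,scc[1]=5,scc[2]=?,scc[3]=2,scc[4]=0,scc[5]=3,scc[6]=4,scc[7]=1)
step 8: low=(low[0]=0,low[1]=6,low[2]=7,low[3]=4,low[4]=1,low[5]=3,low[6]=0,low[7]=5); scc=(scc[0]=4,scc[1]=5,scc[2]=6,scc[3]=2,scc[4]=0,scc[5]=3,scc[6]=4,scc[7]=1)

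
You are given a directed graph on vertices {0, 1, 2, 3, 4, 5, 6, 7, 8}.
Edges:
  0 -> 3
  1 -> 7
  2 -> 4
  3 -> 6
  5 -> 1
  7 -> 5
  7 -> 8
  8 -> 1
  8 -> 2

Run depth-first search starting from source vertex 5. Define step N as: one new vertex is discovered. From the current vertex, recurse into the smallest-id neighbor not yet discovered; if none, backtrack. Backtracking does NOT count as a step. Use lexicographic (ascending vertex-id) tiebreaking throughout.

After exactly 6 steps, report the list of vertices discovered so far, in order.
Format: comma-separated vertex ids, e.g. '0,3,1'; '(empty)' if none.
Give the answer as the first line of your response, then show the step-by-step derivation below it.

5,1,7,8,2,4

step 1: discover 5; path=5; order=5
step 2: discover 1; path=5>1; order=5,1
step 3: discover 7; path=5>1>7; order=5,1,7
step 4: discover 8; path=5>1>7>8; order=5,1,7,8
step 5: discover 2; path=5>1>7>8>2; order=5,1,7,8,2
step 6: discover 4; path=5>1>7>8>2>4; order=5,1,7,8,2,4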